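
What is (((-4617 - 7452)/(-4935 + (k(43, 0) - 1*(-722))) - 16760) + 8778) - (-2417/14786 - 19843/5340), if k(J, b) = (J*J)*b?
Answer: -1326471887067383/166323426060 ≈ -7975.3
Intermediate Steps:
k(J, b) = b*J² (k(J, b) = J²*b = b*J²)
(((-4617 - 7452)/(-4935 + (k(43, 0) - 1*(-722))) - 16760) + 8778) - (-2417/14786 - 19843/5340) = (((-4617 - 7452)/(-4935 + (0*43² - 1*(-722))) - 16760) + 8778) - (-2417/14786 - 19843/5340) = ((-12069/(-4935 + (0*1849 + 722)) - 16760) + 8778) - (-2417*1/14786 - 19843*1/5340) = ((-12069/(-4935 + (0 + 722)) - 16760) + 8778) - (-2417/14786 - 19843/5340) = ((-12069/(-4935 + 722) - 16760) + 8778) - 1*(-153152689/39478620) = ((-12069/(-4213) - 16760) + 8778) + 153152689/39478620 = ((-12069*(-1/4213) - 16760) + 8778) + 153152689/39478620 = ((12069/4213 - 16760) + 8778) + 153152689/39478620 = (-70597811/4213 + 8778) + 153152689/39478620 = -33616097/4213 + 153152689/39478620 = -1326471887067383/166323426060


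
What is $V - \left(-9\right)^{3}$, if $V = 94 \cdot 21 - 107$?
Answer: $2596$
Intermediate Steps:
$V = 1867$ ($V = 1974 - 107 = 1867$)
$V - \left(-9\right)^{3} = 1867 - \left(-9\right)^{3} = 1867 - -729 = 1867 + 729 = 2596$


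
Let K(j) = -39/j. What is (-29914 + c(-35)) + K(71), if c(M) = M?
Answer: -2126418/71 ≈ -29950.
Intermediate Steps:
(-29914 + c(-35)) + K(71) = (-29914 - 35) - 39/71 = -29949 - 39*1/71 = -29949 - 39/71 = -2126418/71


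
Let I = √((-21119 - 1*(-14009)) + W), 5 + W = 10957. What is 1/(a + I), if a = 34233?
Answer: 34233/1171894447 - √3842/1171894447 ≈ 2.9159e-5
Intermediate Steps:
W = 10952 (W = -5 + 10957 = 10952)
I = √3842 (I = √((-21119 - 1*(-14009)) + 10952) = √((-21119 + 14009) + 10952) = √(-7110 + 10952) = √3842 ≈ 61.984)
1/(a + I) = 1/(34233 + √3842)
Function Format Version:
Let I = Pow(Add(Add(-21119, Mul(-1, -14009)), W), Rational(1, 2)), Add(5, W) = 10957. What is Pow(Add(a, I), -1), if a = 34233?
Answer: Add(Rational(34233, 1171894447), Mul(Rational(-1, 1171894447), Pow(3842, Rational(1, 2)))) ≈ 2.9159e-5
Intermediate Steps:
W = 10952 (W = Add(-5, 10957) = 10952)
I = Pow(3842, Rational(1, 2)) (I = Pow(Add(Add(-21119, Mul(-1, -14009)), 10952), Rational(1, 2)) = Pow(Add(Add(-21119, 14009), 10952), Rational(1, 2)) = Pow(Add(-7110, 10952), Rational(1, 2)) = Pow(3842, Rational(1, 2)) ≈ 61.984)
Pow(Add(a, I), -1) = Pow(Add(34233, Pow(3842, Rational(1, 2))), -1)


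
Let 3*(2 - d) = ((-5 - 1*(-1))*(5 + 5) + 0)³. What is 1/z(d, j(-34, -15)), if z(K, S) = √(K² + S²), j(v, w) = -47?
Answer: 3*√4096787917/4096787917 ≈ 4.6870e-5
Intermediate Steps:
d = 64006/3 (d = 2 - ((-5 - 1*(-1))*(5 + 5) + 0)³/3 = 2 - ((-5 + 1)*10 + 0)³/3 = 2 - (-4*10 + 0)³/3 = 2 - (-40 + 0)³/3 = 2 - ⅓*(-40)³ = 2 - ⅓*(-64000) = 2 + 64000/3 = 64006/3 ≈ 21335.)
1/z(d, j(-34, -15)) = 1/(√((64006/3)² + (-47)²)) = 1/(√(4096768036/9 + 2209)) = 1/(√(4096787917/9)) = 1/(√4096787917/3) = 3*√4096787917/4096787917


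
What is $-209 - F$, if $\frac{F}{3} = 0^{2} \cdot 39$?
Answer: $-209$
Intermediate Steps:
$F = 0$ ($F = 3 \cdot 0^{2} \cdot 39 = 3 \cdot 0 \cdot 39 = 3 \cdot 0 = 0$)
$-209 - F = -209 - 0 = -209 + 0 = -209$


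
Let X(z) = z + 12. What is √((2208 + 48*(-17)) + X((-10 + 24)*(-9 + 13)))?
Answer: 2*√365 ≈ 38.210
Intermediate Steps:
X(z) = 12 + z
√((2208 + 48*(-17)) + X((-10 + 24)*(-9 + 13))) = √((2208 + 48*(-17)) + (12 + (-10 + 24)*(-9 + 13))) = √((2208 - 816) + (12 + 14*4)) = √(1392 + (12 + 56)) = √(1392 + 68) = √1460 = 2*√365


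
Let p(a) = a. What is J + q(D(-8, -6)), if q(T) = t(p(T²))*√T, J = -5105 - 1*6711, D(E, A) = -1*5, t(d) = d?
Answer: -11816 + 25*I*√5 ≈ -11816.0 + 55.902*I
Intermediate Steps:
D(E, A) = -5
J = -11816 (J = -5105 - 6711 = -11816)
q(T) = T^(5/2) (q(T) = T²*√T = T^(5/2))
J + q(D(-8, -6)) = -11816 + (-5)^(5/2) = -11816 + 25*I*√5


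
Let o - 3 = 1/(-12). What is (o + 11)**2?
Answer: 27889/144 ≈ 193.67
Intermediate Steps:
o = 35/12 (o = 3 + 1/(-12) = 3 - 1/12 = 35/12 ≈ 2.9167)
(o + 11)**2 = (35/12 + 11)**2 = (167/12)**2 = 27889/144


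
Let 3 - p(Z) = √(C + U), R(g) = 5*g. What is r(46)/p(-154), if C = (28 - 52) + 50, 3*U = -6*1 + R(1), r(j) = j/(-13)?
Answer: 207/325 + 23*√231/325 ≈ 1.7125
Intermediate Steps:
r(j) = -j/13 (r(j) = j*(-1/13) = -j/13)
U = -⅓ (U = (-6*1 + 5*1)/3 = (-6 + 5)/3 = (⅓)*(-1) = -⅓ ≈ -0.33333)
C = 26 (C = -24 + 50 = 26)
p(Z) = 3 - √231/3 (p(Z) = 3 - √(26 - ⅓) = 3 - √(77/3) = 3 - √231/3)
r(46)/p(-154) = (-1/13*46)/(3 - √231/3) = -46/(13*(3 - √231/3))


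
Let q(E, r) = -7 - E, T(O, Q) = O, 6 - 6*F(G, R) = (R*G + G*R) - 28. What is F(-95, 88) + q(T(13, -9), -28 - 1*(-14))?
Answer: 8317/3 ≈ 2772.3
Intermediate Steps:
F(G, R) = 17/3 - G*R/3 (F(G, R) = 1 - ((R*G + G*R) - 28)/6 = 1 - ((G*R + G*R) - 28)/6 = 1 - (2*G*R - 28)/6 = 1 - (-28 + 2*G*R)/6 = 1 + (14/3 - G*R/3) = 17/3 - G*R/3)
F(-95, 88) + q(T(13, -9), -28 - 1*(-14)) = (17/3 - ⅓*(-95)*88) + (-7 - 1*13) = (17/3 + 8360/3) + (-7 - 13) = 8377/3 - 20 = 8317/3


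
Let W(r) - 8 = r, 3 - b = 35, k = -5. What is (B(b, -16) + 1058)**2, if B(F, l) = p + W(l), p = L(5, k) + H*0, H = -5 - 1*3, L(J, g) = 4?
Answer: 1110916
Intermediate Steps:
H = -8 (H = -5 - 3 = -8)
b = -32 (b = 3 - 1*35 = 3 - 35 = -32)
p = 4 (p = 4 - 8*0 = 4 + 0 = 4)
W(r) = 8 + r
B(F, l) = 12 + l (B(F, l) = 4 + (8 + l) = 12 + l)
(B(b, -16) + 1058)**2 = ((12 - 16) + 1058)**2 = (-4 + 1058)**2 = 1054**2 = 1110916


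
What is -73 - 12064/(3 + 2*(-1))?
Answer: -12137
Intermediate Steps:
-73 - 12064/(3 + 2*(-1)) = -73 - 12064/(3 - 2) = -73 - 12064/1 = -73 - 12064 = -12137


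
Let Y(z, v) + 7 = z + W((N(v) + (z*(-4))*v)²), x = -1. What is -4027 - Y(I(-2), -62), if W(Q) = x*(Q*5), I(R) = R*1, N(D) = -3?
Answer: 1240987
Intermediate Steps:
I(R) = R
W(Q) = -5*Q (W(Q) = -Q*5 = -5*Q)
Y(z, v) = -7 + z - 5*(-3 - 4*v*z)² (Y(z, v) = -7 + (z - 5*(-3 + (z*(-4))*v)²) = -7 + (z - 5*(-3 + (-4*z)*v)²) = -7 + (z - 5*(-3 - 4*v*z)²) = -7 + z - 5*(-3 - 4*v*z)²)
-4027 - Y(I(-2), -62) = -4027 - (-7 - 2 - 5*(3 + 4*(-62)*(-2))²) = -4027 - (-7 - 2 - 5*(3 + 496)²) = -4027 - (-7 - 2 - 5*499²) = -4027 - (-7 - 2 - 5*249001) = -4027 - (-7 - 2 - 1245005) = -4027 - 1*(-1245014) = -4027 + 1245014 = 1240987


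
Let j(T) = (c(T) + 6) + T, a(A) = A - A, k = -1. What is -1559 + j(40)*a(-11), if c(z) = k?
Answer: -1559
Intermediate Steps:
c(z) = -1
a(A) = 0
j(T) = 5 + T (j(T) = (-1 + 6) + T = 5 + T)
-1559 + j(40)*a(-11) = -1559 + (5 + 40)*0 = -1559 + 45*0 = -1559 + 0 = -1559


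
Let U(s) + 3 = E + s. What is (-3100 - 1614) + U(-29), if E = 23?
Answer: -4723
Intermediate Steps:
U(s) = 20 + s (U(s) = -3 + (23 + s) = 20 + s)
(-3100 - 1614) + U(-29) = (-3100 - 1614) + (20 - 29) = -4714 - 9 = -4723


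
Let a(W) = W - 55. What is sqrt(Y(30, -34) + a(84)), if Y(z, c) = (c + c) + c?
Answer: I*sqrt(73) ≈ 8.544*I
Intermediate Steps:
Y(z, c) = 3*c (Y(z, c) = 2*c + c = 3*c)
a(W) = -55 + W
sqrt(Y(30, -34) + a(84)) = sqrt(3*(-34) + (-55 + 84)) = sqrt(-102 + 29) = sqrt(-73) = I*sqrt(73)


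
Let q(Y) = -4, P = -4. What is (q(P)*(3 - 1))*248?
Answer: -1984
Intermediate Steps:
(q(P)*(3 - 1))*248 = -4*(3 - 1)*248 = -4*2*248 = -8*248 = -1984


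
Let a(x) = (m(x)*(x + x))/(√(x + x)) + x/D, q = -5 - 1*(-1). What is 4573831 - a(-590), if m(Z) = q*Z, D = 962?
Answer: 2200013006/481 - 4720*I*√295 ≈ 4.5738e+6 - 81069.0*I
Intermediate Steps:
q = -4 (q = -5 + 1 = -4)
m(Z) = -4*Z
a(x) = x/962 - 4*√2*x^(3/2) (a(x) = ((-4*x)*(x + x))/(√(x + x)) + x/962 = ((-4*x)*(2*x))/(√(2*x)) + x*(1/962) = (-8*x²)/((√2*√x)) + x/962 = (-8*x²)*(√2/(2*√x)) + x/962 = -4*√2*x^(3/2) + x/962 = x/962 - 4*√2*x^(3/2))
4573831 - a(-590) = 4573831 - ((1/962)*(-590) - 4*√2*(-590)^(3/2)) = 4573831 - (-295/481 - 4*√2*(-590*I*√590)) = 4573831 - (-295/481 + 4720*I*√295) = 4573831 + (295/481 - 4720*I*√295) = 2200013006/481 - 4720*I*√295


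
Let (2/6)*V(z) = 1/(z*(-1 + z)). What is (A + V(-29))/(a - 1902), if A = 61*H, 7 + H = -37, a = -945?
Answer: 259453/275210 ≈ 0.94275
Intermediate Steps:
H = -44 (H = -7 - 37 = -44)
V(z) = 3/(z*(-1 + z)) (V(z) = 3/((z*(-1 + z))) = 3*(1/(z*(-1 + z))) = 3/(z*(-1 + z)))
A = -2684 (A = 61*(-44) = -2684)
(A + V(-29))/(a - 1902) = (-2684 + 3/(-29*(-1 - 29)))/(-945 - 1902) = (-2684 + 3*(-1/29)/(-30))/(-2847) = (-2684 + 3*(-1/29)*(-1/30))*(-1/2847) = (-2684 + 1/290)*(-1/2847) = -778359/290*(-1/2847) = 259453/275210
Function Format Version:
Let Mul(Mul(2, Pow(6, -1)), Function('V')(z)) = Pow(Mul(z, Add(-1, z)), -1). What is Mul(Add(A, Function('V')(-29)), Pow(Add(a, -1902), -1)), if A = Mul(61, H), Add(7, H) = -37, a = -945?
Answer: Rational(259453, 275210) ≈ 0.94275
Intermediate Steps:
H = -44 (H = Add(-7, -37) = -44)
Function('V')(z) = Mul(3, Pow(z, -1), Pow(Add(-1, z), -1)) (Function('V')(z) = Mul(3, Pow(Mul(z, Add(-1, z)), -1)) = Mul(3, Mul(Pow(z, -1), Pow(Add(-1, z), -1))) = Mul(3, Pow(z, -1), Pow(Add(-1, z), -1)))
A = -2684 (A = Mul(61, -44) = -2684)
Mul(Add(A, Function('V')(-29)), Pow(Add(a, -1902), -1)) = Mul(Add(-2684, Mul(3, Pow(-29, -1), Pow(Add(-1, -29), -1))), Pow(Add(-945, -1902), -1)) = Mul(Add(-2684, Mul(3, Rational(-1, 29), Pow(-30, -1))), Pow(-2847, -1)) = Mul(Add(-2684, Mul(3, Rational(-1, 29), Rational(-1, 30))), Rational(-1, 2847)) = Mul(Add(-2684, Rational(1, 290)), Rational(-1, 2847)) = Mul(Rational(-778359, 290), Rational(-1, 2847)) = Rational(259453, 275210)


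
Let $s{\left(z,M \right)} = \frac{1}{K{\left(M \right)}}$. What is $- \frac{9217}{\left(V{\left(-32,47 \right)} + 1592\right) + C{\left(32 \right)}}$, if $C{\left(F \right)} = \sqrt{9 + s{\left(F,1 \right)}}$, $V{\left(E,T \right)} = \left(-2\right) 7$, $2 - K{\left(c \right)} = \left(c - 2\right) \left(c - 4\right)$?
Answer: $- \frac{7272213}{1245038} + \frac{9217 \sqrt{2}}{1245038} \approx -5.8305$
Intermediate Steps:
$K{\left(c \right)} = 2 - \left(-4 + c\right) \left(-2 + c\right)$ ($K{\left(c \right)} = 2 - \left(c - 2\right) \left(c - 4\right) = 2 - \left(-2 + c\right) \left(-4 + c\right) = 2 - \left(-4 + c\right) \left(-2 + c\right)$)
$V{\left(E,T \right)} = -14$
$s{\left(z,M \right)} = \frac{1}{-6 - M^{2} + 6 M}$
$C{\left(F \right)} = 2 \sqrt{2}$ ($C{\left(F \right)} = \sqrt{9 - \frac{1}{6 + 1^{2} - 6}} = \sqrt{9 - \frac{1}{6 + 1 - 6}} = \sqrt{9 - 1^{-1}} = \sqrt{9 - 1} = \sqrt{8} = 2 \sqrt{2}$)
$- \frac{9217}{\left(V{\left(-32,47 \right)} + 1592\right) + C{\left(32 \right)}} = - \frac{9217}{\left(-14 + 1592\right) + 2 \sqrt{2}} = - \frac{9217}{1578 + 2 \sqrt{2}}$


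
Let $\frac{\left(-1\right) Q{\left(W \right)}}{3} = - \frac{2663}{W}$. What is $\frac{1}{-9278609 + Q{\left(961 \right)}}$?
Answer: $- \frac{961}{8916735260} \approx -1.0777 \cdot 10^{-7}$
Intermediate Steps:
$Q{\left(W \right)} = \frac{7989}{W}$ ($Q{\left(W \right)} = - 3 \left(- \frac{2663}{W}\right) = \frac{7989}{W}$)
$\frac{1}{-9278609 + Q{\left(961 \right)}} = \frac{1}{-9278609 + \frac{7989}{961}} = \frac{1}{- \frac{8916735260}{961}} = - \frac{961}{8916735260}$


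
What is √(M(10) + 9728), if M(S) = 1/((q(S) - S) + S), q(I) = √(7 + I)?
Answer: √(2811392 + 17*√17)/17 ≈ 98.632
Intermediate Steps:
M(S) = (7 + S)^(-½) (M(S) = 1/((√(7 + S) - S) + S) = 1/(√(7 + S)) = (7 + S)^(-½))
√(M(10) + 9728) = √((7 + 10)^(-½) + 9728) = √(17^(-½) + 9728) = √(√17/17 + 9728) = √(9728 + √17/17)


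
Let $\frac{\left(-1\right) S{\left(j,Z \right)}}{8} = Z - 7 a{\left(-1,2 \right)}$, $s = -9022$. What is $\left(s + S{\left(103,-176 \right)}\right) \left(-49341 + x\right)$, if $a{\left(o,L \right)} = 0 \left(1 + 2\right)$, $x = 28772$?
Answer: $156612366$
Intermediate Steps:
$a{\left(o,L \right)} = 0$ ($a{\left(o,L \right)} = 0 \cdot 3 = 0$)
$S{\left(j,Z \right)} = - 8 Z$ ($S{\left(j,Z \right)} = - 8 \left(Z - 0\right) = - 8 \left(Z + 0\right) = - 8 Z$)
$\left(s + S{\left(103,-176 \right)}\right) \left(-49341 + x\right) = \left(-9022 - -1408\right) \left(-49341 + 28772\right) = \left(-9022 + 1408\right) \left(-20569\right) = \left(-7614\right) \left(-20569\right) = 156612366$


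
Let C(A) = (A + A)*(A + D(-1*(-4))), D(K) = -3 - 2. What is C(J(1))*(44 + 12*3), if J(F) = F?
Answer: -640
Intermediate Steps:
D(K) = -5
C(A) = 2*A*(-5 + A) (C(A) = (A + A)*(A - 5) = (2*A)*(-5 + A) = 2*A*(-5 + A))
C(J(1))*(44 + 12*3) = (2*1*(-5 + 1))*(44 + 12*3) = (2*1*(-4))*(44 + 36) = -8*80 = -640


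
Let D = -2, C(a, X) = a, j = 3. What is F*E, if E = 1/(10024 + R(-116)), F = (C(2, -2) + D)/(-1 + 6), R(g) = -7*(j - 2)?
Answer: 0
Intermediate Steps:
R(g) = -7 (R(g) = -7*(3 - 2) = -7*1 = -7)
F = 0 (F = (2 - 2)/(-1 + 6) = 0/5 = 0*(⅕) = 0)
E = 1/10017 (E = 1/(10024 - 7) = 1/10017 ≈ 9.9830e-5)
F*E = 0*(1/10017) = 0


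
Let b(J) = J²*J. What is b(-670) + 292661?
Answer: -300470339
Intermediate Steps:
b(J) = J³
b(-670) + 292661 = (-670)³ + 292661 = -300763000 + 292661 = -300470339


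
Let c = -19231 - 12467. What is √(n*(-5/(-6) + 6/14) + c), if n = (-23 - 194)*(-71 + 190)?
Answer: I*√2314230/6 ≈ 253.54*I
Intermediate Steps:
n = -25823 (n = -217*119 = -25823)
c = -31698
√(n*(-5/(-6) + 6/14) + c) = √(-25823*(-5/(-6) + 6/14) - 31698) = √(-25823*(-5*(-⅙) + 6*(1/14)) - 31698) = √(-25823*(⅚ + 3/7) - 31698) = √(-25823*53/42 - 31698) = √(-195517/6 - 31698) = √(-385705/6) = I*√2314230/6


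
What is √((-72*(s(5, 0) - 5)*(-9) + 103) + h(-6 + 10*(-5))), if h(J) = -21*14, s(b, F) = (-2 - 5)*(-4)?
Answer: √14713 ≈ 121.30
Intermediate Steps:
s(b, F) = 28 (s(b, F) = -7*(-4) = 28)
h(J) = -294
√((-72*(s(5, 0) - 5)*(-9) + 103) + h(-6 + 10*(-5))) = √((-72*(28 - 5)*(-9) + 103) - 294) = √((-1656*(-9) + 103) - 294) = √((-72*(-207) + 103) - 294) = √((14904 + 103) - 294) = √(15007 - 294) = √14713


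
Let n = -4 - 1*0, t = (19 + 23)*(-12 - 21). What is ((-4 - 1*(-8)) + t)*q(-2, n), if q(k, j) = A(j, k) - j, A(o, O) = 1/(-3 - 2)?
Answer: -26258/5 ≈ -5251.6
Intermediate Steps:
A(o, O) = -⅕ (A(o, O) = 1/(-5) = -⅕)
t = -1386 (t = 42*(-33) = -1386)
n = -4 (n = -4 + 0 = -4)
q(k, j) = -⅕ - j
((-4 - 1*(-8)) + t)*q(-2, n) = ((-4 - 1*(-8)) - 1386)*(-⅕ - 1*(-4)) = ((-4 + 8) - 1386)*(-⅕ + 4) = (4 - 1386)*(19/5) = -1382*19/5 = -26258/5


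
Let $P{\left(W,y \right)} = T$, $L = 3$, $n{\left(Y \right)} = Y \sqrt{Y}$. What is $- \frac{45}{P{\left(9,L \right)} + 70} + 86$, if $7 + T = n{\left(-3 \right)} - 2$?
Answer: $\frac{319583}{3748} - \frac{135 i \sqrt{3}}{3748} \approx 85.268 - 0.062387 i$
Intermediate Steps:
$n{\left(Y \right)} = Y^{\frac{3}{2}}$
$T = -9 - 3 i \sqrt{3}$ ($T = -7 + \left(\left(-3\right)^{\frac{3}{2}} - 2\right) = -7 - \left(2 + 3 i \sqrt{3}\right) = -9 - 3 i \sqrt{3} \approx -9.0 - 5.1962 i$)
$P{\left(W,y \right)} = -9 - 3 i \sqrt{3}$
$- \frac{45}{P{\left(9,L \right)} + 70} + 86 = - \frac{45}{\left(-9 - 3 i \sqrt{3}\right) + 70} + 86 = - \frac{45}{61 - 3 i \sqrt{3}} + 86 = 86 - \frac{45}{61 - 3 i \sqrt{3}}$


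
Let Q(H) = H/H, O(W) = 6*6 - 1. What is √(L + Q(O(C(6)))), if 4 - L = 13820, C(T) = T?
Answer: 3*I*√1535 ≈ 117.54*I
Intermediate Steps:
O(W) = 35 (O(W) = 36 - 1 = 35)
L = -13816 (L = 4 - 1*13820 = 4 - 13820 = -13816)
Q(H) = 1
√(L + Q(O(C(6)))) = √(-13816 + 1) = √(-13815) = 3*I*√1535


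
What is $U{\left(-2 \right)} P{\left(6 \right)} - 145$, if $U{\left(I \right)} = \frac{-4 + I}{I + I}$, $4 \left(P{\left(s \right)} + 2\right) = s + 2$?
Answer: $-145$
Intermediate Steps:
$P{\left(s \right)} = - \frac{3}{2} + \frac{s}{4}$ ($P{\left(s \right)} = -2 + \frac{s + 2}{4} = -2 + \frac{2 + s}{4} = -2 + \left(\frac{1}{2} + \frac{s}{4}\right) = - \frac{3}{2} + \frac{s}{4}$)
$U{\left(I \right)} = \frac{-4 + I}{2 I}$
$U{\left(-2 \right)} P{\left(6 \right)} - 145 = \frac{-4 - 2}{2 \left(-2\right)} \left(- \frac{3}{2} + \frac{1}{4} \cdot 6\right) - 145 = \frac{1}{2} \left(- \frac{1}{2}\right) \left(-6\right) \left(- \frac{3}{2} + \frac{3}{2}\right) - 145 = \frac{3}{2} \cdot 0 - 145 = 0 - 145 = -145$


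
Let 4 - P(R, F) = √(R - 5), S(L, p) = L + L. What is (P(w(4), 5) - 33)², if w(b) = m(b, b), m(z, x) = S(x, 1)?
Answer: (29 + √3)² ≈ 944.46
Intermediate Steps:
S(L, p) = 2*L
m(z, x) = 2*x
w(b) = 2*b
P(R, F) = 4 - √(-5 + R) (P(R, F) = 4 - √(R - 5) = 4 - √(-5 + R))
(P(w(4), 5) - 33)² = ((4 - √(-5 + 2*4)) - 33)² = ((4 - √(-5 + 8)) - 33)² = ((4 - √3) - 33)² = (-29 - √3)²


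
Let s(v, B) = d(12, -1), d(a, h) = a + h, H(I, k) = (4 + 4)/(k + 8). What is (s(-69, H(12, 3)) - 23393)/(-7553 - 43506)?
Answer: 23382/51059 ≈ 0.45794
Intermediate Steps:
H(I, k) = 8/(8 + k)
s(v, B) = 11 (s(v, B) = 12 - 1 = 11)
(s(-69, H(12, 3)) - 23393)/(-7553 - 43506) = (11 - 23393)/(-7553 - 43506) = -23382/(-51059) = -23382*(-1/51059) = 23382/51059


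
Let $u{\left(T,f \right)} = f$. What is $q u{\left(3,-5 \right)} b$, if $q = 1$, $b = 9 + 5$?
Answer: $-70$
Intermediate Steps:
$b = 14$
$q u{\left(3,-5 \right)} b = 1 \left(-5\right) 14 = \left(-5\right) 14 = -70$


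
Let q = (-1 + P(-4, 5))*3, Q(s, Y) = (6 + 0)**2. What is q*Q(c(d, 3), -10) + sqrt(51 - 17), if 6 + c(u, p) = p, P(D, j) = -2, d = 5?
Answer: -324 + sqrt(34) ≈ -318.17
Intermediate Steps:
c(u, p) = -6 + p
Q(s, Y) = 36 (Q(s, Y) = 6**2 = 36)
q = -9 (q = (-1 - 2)*3 = -3*3 = -9)
q*Q(c(d, 3), -10) + sqrt(51 - 17) = -9*36 + sqrt(51 - 17) = -324 + sqrt(34)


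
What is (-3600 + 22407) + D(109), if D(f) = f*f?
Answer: 30688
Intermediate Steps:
D(f) = f²
(-3600 + 22407) + D(109) = (-3600 + 22407) + 109² = 18807 + 11881 = 30688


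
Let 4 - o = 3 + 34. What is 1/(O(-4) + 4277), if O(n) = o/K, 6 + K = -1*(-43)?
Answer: 37/158216 ≈ 0.00023386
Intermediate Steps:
o = -33 (o = 4 - (3 + 34) = 4 - 1*37 = 4 - 37 = -33)
K = 37 (K = -6 - 1*(-43) = -6 + 43 = 37)
O(n) = -33/37
1/(O(-4) + 4277) = 1/(-33/37 + 4277) = 1/(158216/37) = 37/158216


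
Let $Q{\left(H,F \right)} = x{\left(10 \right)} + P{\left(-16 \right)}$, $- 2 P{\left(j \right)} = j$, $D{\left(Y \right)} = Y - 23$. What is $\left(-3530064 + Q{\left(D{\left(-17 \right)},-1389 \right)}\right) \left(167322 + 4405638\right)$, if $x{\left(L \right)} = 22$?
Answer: $-16142704280640$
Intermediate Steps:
$D{\left(Y \right)} = -23 + Y$
$P{\left(j \right)} = - \frac{j}{2}$
$Q{\left(H,F \right)} = 30$ ($Q{\left(H,F \right)} = 22 - -8 = 22 + 8 = 30$)
$\left(-3530064 + Q{\left(D{\left(-17 \right)},-1389 \right)}\right) \left(167322 + 4405638\right) = \left(-3530064 + 30\right) \left(167322 + 4405638\right) = \left(-3530034\right) 4572960 = -16142704280640$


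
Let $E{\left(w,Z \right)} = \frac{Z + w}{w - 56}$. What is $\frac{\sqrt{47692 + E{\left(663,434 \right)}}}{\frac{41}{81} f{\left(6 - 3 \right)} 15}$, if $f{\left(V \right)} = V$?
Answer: $\frac{9 \sqrt{17572735587}}{124435} \approx 9.5878$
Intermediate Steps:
$E{\left(w,Z \right)} = \frac{Z + w}{-56 + w}$
$\frac{\sqrt{47692 + E{\left(663,434 \right)}}}{\frac{41}{81} f{\left(6 - 3 \right)} 15} = \frac{\sqrt{47692 + \frac{434 + 663}{-56 + 663}}}{\frac{41}{81} \left(6 - 3\right) 15} = \frac{\sqrt{47692 + \frac{1}{607} \cdot 1097}}{41 \cdot \frac{1}{81} \left(6 - 3\right) 15} = \frac{\sqrt{47692 + \frac{1}{607} \cdot 1097}}{\frac{41}{81} \cdot 3 \cdot 15} = \frac{\sqrt{47692 + \frac{1097}{607}}}{\frac{41}{27} \cdot 15} = \frac{\sqrt{\frac{28950141}{607}}}{\frac{205}{9}} = \frac{\sqrt{17572735587}}{607} \cdot \frac{9}{205} = \frac{9 \sqrt{17572735587}}{124435}$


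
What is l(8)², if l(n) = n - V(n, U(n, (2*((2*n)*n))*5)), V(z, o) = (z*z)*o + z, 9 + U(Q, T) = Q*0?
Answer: 331776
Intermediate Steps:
U(Q, T) = -9 (U(Q, T) = -9 + Q*0 = -9 + 0 = -9)
V(z, o) = z + o*z² (V(z, o) = z²*o + z = o*z² + z = z + o*z²)
l(n) = n - n*(1 - 9*n)
l(8)² = (9*8²)² = (9*64)² = 576² = 331776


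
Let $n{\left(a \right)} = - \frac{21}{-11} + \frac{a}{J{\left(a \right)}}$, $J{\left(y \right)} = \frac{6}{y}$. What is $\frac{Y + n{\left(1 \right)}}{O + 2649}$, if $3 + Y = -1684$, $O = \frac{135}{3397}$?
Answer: $- \frac{377763385}{593920008} \approx -0.63605$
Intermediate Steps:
$O = \frac{135}{3397}$ ($O = 135 \cdot \frac{1}{3397} = \frac{135}{3397} \approx 0.039741$)
$n{\left(a \right)} = \frac{21}{11} + \frac{a^{2}}{6}$ ($n{\left(a \right)} = - \frac{21}{-11} + \frac{a}{6 \frac{1}{a}} = \left(-21\right) \left(- \frac{1}{11}\right) + a \frac{a}{6} = \frac{21}{11} + \frac{a^{2}}{6}$)
$Y = -1687$ ($Y = -3 - 1684 = -1687$)
$\frac{Y + n{\left(1 \right)}}{O + 2649} = \frac{-1687 + \left(\frac{21}{11} + \frac{1^{2}}{6}\right)}{\frac{135}{3397} + 2649} = \frac{-1687 + \left(\frac{21}{11} + \frac{1}{6} \cdot 1\right)}{\frac{8998788}{3397}} = \left(-1687 + \left(\frac{21}{11} + \frac{1}{6}\right)\right) \frac{3397}{8998788} = \left(-1687 + \frac{137}{66}\right) \frac{3397}{8998788} = \left(- \frac{111205}{66}\right) \frac{3397}{8998788} = - \frac{377763385}{593920008}$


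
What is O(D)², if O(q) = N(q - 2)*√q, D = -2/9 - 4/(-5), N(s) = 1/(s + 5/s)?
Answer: 4792320/202236841 ≈ 0.023697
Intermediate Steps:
D = 26/45 (D = -2*⅑ - 4*(-⅕) = -2/9 + ⅘ = 26/45 ≈ 0.57778)
O(q) = √q*(-2 + q)/(5 + (-2 + q)²) (O(q) = ((q - 2)/(5 + (q - 2)²))*√q = ((-2 + q)/(5 + (-2 + q)²))*√q = √q*(-2 + q)/(5 + (-2 + q)²))
O(D)² = (√(26/45)*(-2 + 26/45)/(5 + (-2 + 26/45)²))² = ((√130/15)*(-64/45)/(5 + (-64/45)²))² = ((√130/15)*(-64/45)/(5 + 4096/2025))² = ((√130/15)*(-64/45)/(14221/2025))² = ((√130/15)*(2025/14221)*(-64/45))² = (-192*√130/14221)² = 4792320/202236841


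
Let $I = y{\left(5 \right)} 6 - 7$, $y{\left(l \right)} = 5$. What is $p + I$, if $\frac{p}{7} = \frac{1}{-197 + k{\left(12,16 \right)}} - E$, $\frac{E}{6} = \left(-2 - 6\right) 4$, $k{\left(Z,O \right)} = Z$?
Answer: $\frac{252888}{185} \approx 1367.0$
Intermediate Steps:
$E = -192$ ($E = 6 \left(-2 - 6\right) 4 = 6 \left(\left(-8\right) 4\right) = 6 \left(-32\right) = -192$)
$I = 23$ ($I = 5 \cdot 6 - 7 = 30 - 7 = 23$)
$p = \frac{248633}{185}$ ($p = 7 \left(\frac{1}{-197 + 12} - -192\right) = 7 \left(\frac{1}{-185} + 192\right) = 7 \left(- \frac{1}{185} + 192\right) = 7 \cdot \frac{35519}{185} = \frac{248633}{185} \approx 1344.0$)
$p + I = \frac{248633}{185} + 23 = \frac{252888}{185}$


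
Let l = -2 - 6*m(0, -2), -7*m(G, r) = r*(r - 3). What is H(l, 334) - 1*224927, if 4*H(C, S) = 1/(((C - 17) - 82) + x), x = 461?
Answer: -2321246633/10320 ≈ -2.2493e+5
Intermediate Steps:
m(G, r) = -r*(-3 + r)/7 (m(G, r) = -r*(r - 3)/7 = -r*(-3 + r)/7)
l = 46/7 (l = -2 - 6*(-2)*(3 - 1*(-2))/7 = -2 - 6*(-2)*(3 + 2)/7 = -2 - 6*(-2)*5/7 = -2 - 6*(-10/7) = -2 + 60/7 = 46/7 ≈ 6.5714)
H(C, S) = 1/(4*(362 + C)) (H(C, S) = 1/(4*(((C - 17) - 82) + 461)) = 1/(4*(((-17 + C) - 82) + 461)) = 1/(4*((-99 + C) + 461)) = 1/(4*(362 + C)))
H(l, 334) - 1*224927 = 1/(4*(362 + 46/7)) - 1*224927 = 1/(4*(2580/7)) - 224927 = (1/4)*(7/2580) - 224927 = 7/10320 - 224927 = -2321246633/10320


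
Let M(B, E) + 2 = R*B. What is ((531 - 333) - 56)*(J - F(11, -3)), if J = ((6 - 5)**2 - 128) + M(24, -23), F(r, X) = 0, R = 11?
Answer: 19170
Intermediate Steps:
M(B, E) = -2 + 11*B
J = 135 (J = ((6 - 5)**2 - 128) + (-2 + 11*24) = (1**2 - 128) + (-2 + 264) = (1 - 128) + 262 = -127 + 262 = 135)
((531 - 333) - 56)*(J - F(11, -3)) = ((531 - 333) - 56)*(135 - 1*0) = (198 - 56)*(135 + 0) = 142*135 = 19170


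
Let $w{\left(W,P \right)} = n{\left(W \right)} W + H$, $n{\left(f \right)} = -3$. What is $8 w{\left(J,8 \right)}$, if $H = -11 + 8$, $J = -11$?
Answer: $240$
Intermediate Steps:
$H = -3$
$w{\left(W,P \right)} = -3 - 3 W$ ($w{\left(W,P \right)} = - 3 W - 3 = -3 - 3 W$)
$8 w{\left(J,8 \right)} = 8 \left(-3 - -33\right) = 8 \left(-3 + 33\right) = 8 \cdot 30 = 240$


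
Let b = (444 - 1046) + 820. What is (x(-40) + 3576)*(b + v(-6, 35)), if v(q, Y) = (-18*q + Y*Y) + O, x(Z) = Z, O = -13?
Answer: 5438368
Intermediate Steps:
b = 218 (b = -602 + 820 = 218)
v(q, Y) = -13 + Y² - 18*q (v(q, Y) = (-18*q + Y*Y) - 13 = (-18*q + Y²) - 13 = (Y² - 18*q) - 13 = -13 + Y² - 18*q)
(x(-40) + 3576)*(b + v(-6, 35)) = (-40 + 3576)*(218 + (-13 + 35² - 18*(-6))) = 3536*(218 + (-13 + 1225 + 108)) = 3536*(218 + 1320) = 3536*1538 = 5438368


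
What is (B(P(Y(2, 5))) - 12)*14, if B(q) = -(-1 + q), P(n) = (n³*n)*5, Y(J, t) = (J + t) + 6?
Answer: -1999424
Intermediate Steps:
Y(J, t) = 6 + J + t
P(n) = 5*n⁴ (P(n) = n⁴*5 = 5*n⁴)
B(q) = 1 - q
(B(P(Y(2, 5))) - 12)*14 = ((1 - 5*(6 + 2 + 5)⁴) - 12)*14 = ((1 - 5*13⁴) - 12)*14 = ((1 - 5*28561) - 12)*14 = ((1 - 1*142805) - 12)*14 = ((1 - 142805) - 12)*14 = (-142804 - 12)*14 = -142816*14 = -1999424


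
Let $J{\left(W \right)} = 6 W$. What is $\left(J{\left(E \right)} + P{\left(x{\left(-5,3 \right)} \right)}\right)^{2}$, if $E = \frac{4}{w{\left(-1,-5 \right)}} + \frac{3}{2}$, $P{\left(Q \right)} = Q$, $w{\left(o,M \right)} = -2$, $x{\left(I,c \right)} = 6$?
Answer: $9$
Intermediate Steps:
$E = - \frac{1}{2}$ ($E = \frac{4}{-2} + \frac{3}{2} = 4 \left(- \frac{1}{2}\right) + 3 \cdot \frac{1}{2} = -2 + \frac{3}{2} = - \frac{1}{2} \approx -0.5$)
$\left(J{\left(E \right)} + P{\left(x{\left(-5,3 \right)} \right)}\right)^{2} = \left(6 \left(- \frac{1}{2}\right) + 6\right)^{2} = \left(-3 + 6\right)^{2} = 3^{2} = 9$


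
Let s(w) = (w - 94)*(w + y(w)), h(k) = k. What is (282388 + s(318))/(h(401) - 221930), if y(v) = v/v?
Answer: -117948/73843 ≈ -1.5973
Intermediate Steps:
y(v) = 1
s(w) = (1 + w)*(-94 + w) (s(w) = (w - 94)*(w + 1) = (-94 + w)*(1 + w) = (1 + w)*(-94 + w))
(282388 + s(318))/(h(401) - 221930) = (282388 + (-94 + 318² - 93*318))/(401 - 221930) = (282388 + (-94 + 101124 - 29574))/(-221529) = (282388 + 71456)*(-1/221529) = 353844*(-1/221529) = -117948/73843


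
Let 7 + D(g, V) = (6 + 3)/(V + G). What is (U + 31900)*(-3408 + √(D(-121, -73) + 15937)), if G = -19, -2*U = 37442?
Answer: -44914032 + 1719*√3745297/2 ≈ -4.3251e+7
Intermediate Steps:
U = -18721 (U = -½*37442 = -18721)
D(g, V) = -7 + 9/(-19 + V) (D(g, V) = -7 + (6 + 3)/(V - 19) = -7 + 9/(-19 + V))
(U + 31900)*(-3408 + √(D(-121, -73) + 15937)) = (-18721 + 31900)*(-3408 + √((142 - 7*(-73))/(-19 - 73) + 15937)) = 13179*(-3408 + √((142 + 511)/(-92) + 15937)) = 13179*(-3408 + √(-1/92*653 + 15937)) = 13179*(-3408 + √(-653/92 + 15937)) = 13179*(-3408 + √(1465551/92)) = 13179*(-3408 + 3*√3745297/46) = -44914032 + 1719*√3745297/2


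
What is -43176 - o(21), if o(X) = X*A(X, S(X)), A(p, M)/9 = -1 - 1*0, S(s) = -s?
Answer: -42987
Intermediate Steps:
A(p, M) = -9 (A(p, M) = 9*(-1 - 1*0) = 9*(-1 + 0) = 9*(-1) = -9)
o(X) = -9*X (o(X) = X*(-9) = -9*X)
-43176 - o(21) = -43176 - (-9)*21 = -43176 - 1*(-189) = -43176 + 189 = -42987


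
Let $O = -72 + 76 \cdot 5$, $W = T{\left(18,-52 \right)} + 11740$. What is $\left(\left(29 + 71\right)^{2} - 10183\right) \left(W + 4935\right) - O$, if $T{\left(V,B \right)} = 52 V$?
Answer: $-3223121$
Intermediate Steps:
$W = 12676$ ($W = 52 \cdot 18 + 11740 = 936 + 11740 = 12676$)
$O = 308$ ($O = -72 + 380 = 308$)
$\left(\left(29 + 71\right)^{2} - 10183\right) \left(W + 4935\right) - O = \left(\left(29 + 71\right)^{2} - 10183\right) \left(12676 + 4935\right) - 308 = \left(100^{2} - 10183\right) 17611 - 308 = \left(10000 - 10183\right) 17611 - 308 = \left(-183\right) 17611 - 308 = -3222813 - 308 = -3223121$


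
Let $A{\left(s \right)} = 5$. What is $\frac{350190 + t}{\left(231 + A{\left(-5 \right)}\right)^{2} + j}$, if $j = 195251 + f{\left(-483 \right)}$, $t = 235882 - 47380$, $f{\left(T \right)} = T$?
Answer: $\frac{44891}{20872} \approx 2.1508$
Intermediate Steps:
$t = 188502$
$j = 194768$ ($j = 195251 - 483 = 194768$)
$\frac{350190 + t}{\left(231 + A{\left(-5 \right)}\right)^{2} + j} = \frac{350190 + 188502}{\left(231 + 5\right)^{2} + 194768} = \frac{538692}{236^{2} + 194768} = \frac{538692}{55696 + 194768} = \frac{538692}{250464} = 538692 \cdot \frac{1}{250464} = \frac{44891}{20872}$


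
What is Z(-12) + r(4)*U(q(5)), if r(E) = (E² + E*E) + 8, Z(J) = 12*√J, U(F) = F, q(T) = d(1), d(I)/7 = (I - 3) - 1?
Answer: -840 + 24*I*√3 ≈ -840.0 + 41.569*I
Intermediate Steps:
d(I) = -28 + 7*I (d(I) = 7*((I - 3) - 1) = 7*((-3 + I) - 1) = 7*(-4 + I) = -28 + 7*I)
q(T) = -21 (q(T) = -28 + 7*1 = -28 + 7 = -21)
r(E) = 8 + 2*E² (r(E) = (E² + E²) + 8 = 2*E² + 8 = 8 + 2*E²)
Z(-12) + r(4)*U(q(5)) = 12*√(-12) + (8 + 2*4²)*(-21) = 12*(2*I*√3) + (8 + 2*16)*(-21) = 24*I*√3 + (8 + 32)*(-21) = 24*I*√3 + 40*(-21) = 24*I*√3 - 840 = -840 + 24*I*√3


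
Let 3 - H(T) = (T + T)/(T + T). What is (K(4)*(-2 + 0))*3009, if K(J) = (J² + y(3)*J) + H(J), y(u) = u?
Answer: -180540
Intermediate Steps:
H(T) = 2 (H(T) = 3 - (T + T)/(T + T) = 3 - 2*T/(2*T) = 3 - 2*T*1/(2*T) = 3 - 1*1 = 3 - 1 = 2)
K(J) = 2 + J² + 3*J (K(J) = (J² + 3*J) + 2 = 2 + J² + 3*J)
(K(4)*(-2 + 0))*3009 = ((2 + 4² + 3*4)*(-2 + 0))*3009 = ((2 + 16 + 12)*(-2))*3009 = (30*(-2))*3009 = -60*3009 = -180540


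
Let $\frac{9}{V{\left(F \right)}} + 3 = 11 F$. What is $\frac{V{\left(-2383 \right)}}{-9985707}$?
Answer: $\frac{1}{29087254968} \approx 3.4379 \cdot 10^{-11}$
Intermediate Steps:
$V{\left(F \right)} = \frac{9}{-3 + 11 F}$
$\frac{V{\left(-2383 \right)}}{-9985707} = \frac{9 \frac{1}{-3 + 11 \left(-2383\right)}}{-9985707} = \frac{9}{-3 - 26213} \left(- \frac{1}{9985707}\right) = \frac{9}{-26216} \left(- \frac{1}{9985707}\right) = 9 \left(- \frac{1}{26216}\right) \left(- \frac{1}{9985707}\right) = \left(- \frac{9}{26216}\right) \left(- \frac{1}{9985707}\right) = \frac{1}{29087254968}$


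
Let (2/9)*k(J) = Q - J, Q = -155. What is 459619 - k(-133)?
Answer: 459718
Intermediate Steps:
k(J) = -1395/2 - 9*J/2 (k(J) = 9*(-155 - J)/2 = -1395/2 - 9*J/2)
459619 - k(-133) = 459619 - (-1395/2 - 9/2*(-133)) = 459619 - (-1395/2 + 1197/2) = 459619 - 1*(-99) = 459619 + 99 = 459718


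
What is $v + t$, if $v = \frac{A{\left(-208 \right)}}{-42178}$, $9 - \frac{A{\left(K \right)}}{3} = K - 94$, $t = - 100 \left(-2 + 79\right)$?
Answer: $- \frac{324771533}{42178} \approx -7700.0$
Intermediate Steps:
$t = -7700$ ($t = \left(-100\right) 77 = -7700$)
$A{\left(K \right)} = 309 - 3 K$ ($A{\left(K \right)} = 27 - 3 \left(K - 94\right) = 27 - 3 \left(-94 + K\right) = 27 - \left(-282 + 3 K\right) = 309 - 3 K$)
$v = - \frac{933}{42178}$ ($v = \frac{309 - -624}{-42178} = \left(309 + 624\right) \left(- \frac{1}{42178}\right) = 933 \left(- \frac{1}{42178}\right) = - \frac{933}{42178} \approx -0.022121$)
$v + t = - \frac{933}{42178} - 7700 = - \frac{324771533}{42178}$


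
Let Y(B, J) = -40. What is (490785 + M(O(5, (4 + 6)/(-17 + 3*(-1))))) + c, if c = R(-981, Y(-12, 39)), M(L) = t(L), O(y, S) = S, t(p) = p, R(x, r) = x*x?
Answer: 2906291/2 ≈ 1.4531e+6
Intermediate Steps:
R(x, r) = x²
M(L) = L
c = 962361 (c = (-981)² = 962361)
(490785 + M(O(5, (4 + 6)/(-17 + 3*(-1))))) + c = (490785 + (4 + 6)/(-17 + 3*(-1))) + 962361 = (490785 + 10/(-17 - 3)) + 962361 = (490785 + 10/(-20)) + 962361 = (490785 + 10*(-1/20)) + 962361 = (490785 - ½) + 962361 = 981569/2 + 962361 = 2906291/2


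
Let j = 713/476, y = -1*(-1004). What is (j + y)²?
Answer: 229074232689/226576 ≈ 1.0110e+6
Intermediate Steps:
y = 1004
j = 713/476 (j = 713*(1/476) = 713/476 ≈ 1.4979)
(j + y)² = (713/476 + 1004)² = (478617/476)² = 229074232689/226576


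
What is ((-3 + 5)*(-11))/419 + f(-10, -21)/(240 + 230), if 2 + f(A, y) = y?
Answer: -19977/196930 ≈ -0.10144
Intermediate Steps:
f(A, y) = -2 + y
((-3 + 5)*(-11))/419 + f(-10, -21)/(240 + 230) = ((-3 + 5)*(-11))/419 + (-2 - 21)/(240 + 230) = (2*(-11))*(1/419) - 23/470 = -22*1/419 - 23*1/470 = -22/419 - 23/470 = -19977/196930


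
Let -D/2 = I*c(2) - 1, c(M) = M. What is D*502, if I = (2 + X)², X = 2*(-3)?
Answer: -31124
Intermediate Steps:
X = -6
I = 16 (I = (2 - 6)² = (-4)² = 16)
D = -62 (D = -2*(16*2 - 1) = -2*(32 - 1) = -2*31 = -62)
D*502 = -62*502 = -31124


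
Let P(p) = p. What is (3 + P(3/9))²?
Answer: 100/9 ≈ 11.111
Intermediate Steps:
(3 + P(3/9))² = (3 + 3/9)² = (3 + 3*(⅑))² = (3 + ⅓)² = (10/3)² = 100/9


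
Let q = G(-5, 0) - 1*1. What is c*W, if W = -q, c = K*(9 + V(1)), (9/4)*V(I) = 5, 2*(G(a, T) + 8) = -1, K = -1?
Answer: -1919/18 ≈ -106.61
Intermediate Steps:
G(a, T) = -17/2 (G(a, T) = -8 + (1/2)*(-1) = -8 - 1/2 = -17/2)
V(I) = 20/9 (V(I) = (4/9)*5 = 20/9)
q = -19/2 (q = -17/2 - 1*1 = -17/2 - 1 = -19/2 ≈ -9.5000)
c = -101/9 (c = -(9 + 20/9) = -1*101/9 = -101/9 ≈ -11.222)
W = 19/2 (W = -1*(-19/2) = 19/2 ≈ 9.5000)
c*W = -101/9*19/2 = -1919/18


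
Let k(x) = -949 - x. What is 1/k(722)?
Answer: -1/1671 ≈ -0.00059844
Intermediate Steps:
1/k(722) = 1/(-949 - 1*722) = 1/(-949 - 722) = 1/(-1671) = -1/1671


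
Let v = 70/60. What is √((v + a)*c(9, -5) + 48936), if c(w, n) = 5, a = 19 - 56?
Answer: √1755246/6 ≈ 220.81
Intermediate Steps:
a = -37
v = 7/6 (v = 70*(1/60) = 7/6 ≈ 1.1667)
√((v + a)*c(9, -5) + 48936) = √((7/6 - 37)*5 + 48936) = √(-215/6*5 + 48936) = √(-1075/6 + 48936) = √(292541/6) = √1755246/6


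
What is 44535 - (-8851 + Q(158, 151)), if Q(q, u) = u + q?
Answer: 53077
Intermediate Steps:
Q(q, u) = q + u
44535 - (-8851 + Q(158, 151)) = 44535 - (-8851 + (158 + 151)) = 44535 - (-8851 + 309) = 44535 - 1*(-8542) = 44535 + 8542 = 53077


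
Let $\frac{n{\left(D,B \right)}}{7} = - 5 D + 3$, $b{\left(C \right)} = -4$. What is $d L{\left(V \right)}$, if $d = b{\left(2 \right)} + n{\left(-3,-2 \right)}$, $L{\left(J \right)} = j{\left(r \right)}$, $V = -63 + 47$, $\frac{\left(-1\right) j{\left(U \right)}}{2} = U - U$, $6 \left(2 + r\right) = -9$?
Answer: $0$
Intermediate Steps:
$r = - \frac{7}{2}$ ($r = -2 + \frac{1}{6} \left(-9\right) = -2 - \frac{3}{2} = - \frac{7}{2} \approx -3.5$)
$n{\left(D,B \right)} = 21 - 35 D$ ($n{\left(D,B \right)} = 7 \left(- 5 D + 3\right) = 7 \left(3 - 5 D\right) = 21 - 35 D$)
$j{\left(U \right)} = 0$ ($j{\left(U \right)} = - 2 \left(U - U\right) = \left(-2\right) 0 = 0$)
$V = -16$
$L{\left(J \right)} = 0$
$d = 122$ ($d = -4 + \left(21 - -105\right) = -4 + \left(21 + 105\right) = -4 + 126 = 122$)
$d L{\left(V \right)} = 122 \cdot 0 = 0$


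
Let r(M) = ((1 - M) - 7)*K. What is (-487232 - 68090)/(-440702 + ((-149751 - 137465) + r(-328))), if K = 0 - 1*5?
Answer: 277661/364764 ≈ 0.76121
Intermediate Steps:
K = -5 (K = 0 - 5 = -5)
r(M) = 30 + 5*M (r(M) = ((1 - M) - 7)*(-5) = (-6 - M)*(-5) = 30 + 5*M)
(-487232 - 68090)/(-440702 + ((-149751 - 137465) + r(-328))) = (-487232 - 68090)/(-440702 + ((-149751 - 137465) + (30 + 5*(-328)))) = -555322/(-440702 + (-287216 + (30 - 1640))) = -555322/(-440702 + (-287216 - 1610)) = -555322/(-440702 - 288826) = -555322/(-729528) = -555322*(-1/729528) = 277661/364764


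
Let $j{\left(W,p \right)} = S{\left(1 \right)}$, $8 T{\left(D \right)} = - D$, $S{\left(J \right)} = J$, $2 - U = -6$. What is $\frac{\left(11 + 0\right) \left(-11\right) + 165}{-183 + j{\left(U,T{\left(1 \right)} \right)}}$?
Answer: $- \frac{22}{91} \approx -0.24176$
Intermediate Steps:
$U = 8$ ($U = 2 - -6 = 2 + 6 = 8$)
$T{\left(D \right)} = - \frac{D}{8}$ ($T{\left(D \right)} = \frac{\left(-1\right) D}{8} = - \frac{D}{8}$)
$j{\left(W,p \right)} = 1$
$\frac{\left(11 + 0\right) \left(-11\right) + 165}{-183 + j{\left(U,T{\left(1 \right)} \right)}} = \frac{\left(11 + 0\right) \left(-11\right) + 165}{-183 + 1} = \frac{11 \left(-11\right) + 165}{-182} = \left(-121 + 165\right) \left(- \frac{1}{182}\right) = 44 \left(- \frac{1}{182}\right) = - \frac{22}{91}$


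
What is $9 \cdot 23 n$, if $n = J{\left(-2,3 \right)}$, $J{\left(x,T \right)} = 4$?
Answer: $828$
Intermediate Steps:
$n = 4$
$9 \cdot 23 n = 9 \cdot 23 \cdot 4 = 207 \cdot 4 = 828$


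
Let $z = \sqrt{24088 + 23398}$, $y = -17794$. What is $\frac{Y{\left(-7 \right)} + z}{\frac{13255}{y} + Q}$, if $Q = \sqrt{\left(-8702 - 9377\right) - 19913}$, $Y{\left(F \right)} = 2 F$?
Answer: $\frac{3302032580}{12029447251537} - \frac{235859470 \sqrt{47486}}{12029447251537} - \frac{1266505744 i \sqrt{112755507}}{12029447251537} + \frac{8865540208 i \sqrt{9498}}{12029447251537} \approx -0.0039981 - 1.0461 i$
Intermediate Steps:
$Q = 2 i \sqrt{9498}$ ($Q = \sqrt{\left(-8702 - 9377\right) - 19913} = \sqrt{-18079 - 19913} = \sqrt{-37992} = 2 i \sqrt{9498} \approx 194.92 i$)
$z = \sqrt{47486} \approx 217.91$
$\frac{Y{\left(-7 \right)} + z}{\frac{13255}{y} + Q} = \frac{2 \left(-7\right) + \sqrt{47486}}{\frac{13255}{-17794} + 2 i \sqrt{9498}} = \frac{-14 + \sqrt{47486}}{13255 \left(- \frac{1}{17794}\right) + 2 i \sqrt{9498}} = \frac{-14 + \sqrt{47486}}{- \frac{13255}{17794} + 2 i \sqrt{9498}}$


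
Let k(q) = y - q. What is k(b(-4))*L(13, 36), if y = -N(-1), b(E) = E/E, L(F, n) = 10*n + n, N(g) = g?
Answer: 0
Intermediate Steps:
L(F, n) = 11*n
b(E) = 1
y = 1 (y = -1*(-1) = 1)
k(q) = 1 - q
k(b(-4))*L(13, 36) = (1 - 1*1)*(11*36) = (1 - 1)*396 = 0*396 = 0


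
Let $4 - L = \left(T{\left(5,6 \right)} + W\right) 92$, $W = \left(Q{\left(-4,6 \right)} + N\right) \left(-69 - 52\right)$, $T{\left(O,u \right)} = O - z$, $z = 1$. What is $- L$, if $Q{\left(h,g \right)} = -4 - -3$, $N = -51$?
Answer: $579228$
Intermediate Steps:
$Q{\left(h,g \right)} = -1$ ($Q{\left(h,g \right)} = -4 + 3 = -1$)
$T{\left(O,u \right)} = -1 + O$ ($T{\left(O,u \right)} = O - 1 = -1 + O$)
$W = 6292$ ($W = \left(-1 - 51\right) \left(-69 - 52\right) = \left(-52\right) \left(-121\right) = 6292$)
$L = -579228$ ($L = 4 - \left(\left(-1 + 5\right) + 6292\right) 92 = 4 - \left(4 + 6292\right) 92 = 4 - 6296 \cdot 92 = 4 - 579232 = -579228$)
$- L = \left(-1\right) \left(-579228\right) = 579228$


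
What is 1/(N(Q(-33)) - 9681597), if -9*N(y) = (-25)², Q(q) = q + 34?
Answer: -9/87134998 ≈ -1.0329e-7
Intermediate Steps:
Q(q) = 34 + q
N(y) = -625/9 (N(y) = -⅑*(-25)² = -⅑*625 = -625/9)
1/(N(Q(-33)) - 9681597) = 1/(-625/9 - 9681597) = 1/(-87134998/9) = -9/87134998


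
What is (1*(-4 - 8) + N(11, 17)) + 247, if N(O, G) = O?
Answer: 246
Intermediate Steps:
(1*(-4 - 8) + N(11, 17)) + 247 = (1*(-4 - 8) + 11) + 247 = (1*(-12) + 11) + 247 = (-12 + 11) + 247 = -1 + 247 = 246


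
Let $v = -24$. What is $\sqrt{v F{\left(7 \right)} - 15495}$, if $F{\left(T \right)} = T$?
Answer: $i \sqrt{15663} \approx 125.15 i$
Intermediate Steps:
$\sqrt{v F{\left(7 \right)} - 15495} = \sqrt{\left(-24\right) 7 - 15495} = \sqrt{-168 - 15495} = \sqrt{-15663} = i \sqrt{15663}$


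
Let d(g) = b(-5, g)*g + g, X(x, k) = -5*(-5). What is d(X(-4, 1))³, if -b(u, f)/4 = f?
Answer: -15160921875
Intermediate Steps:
b(u, f) = -4*f
X(x, k) = 25
d(g) = g - 4*g² (d(g) = (-4*g)*g + g = -4*g² + g = g - 4*g²)
d(X(-4, 1))³ = (25*(1 - 4*25))³ = (25*(1 - 100))³ = (25*(-99))³ = (-2475)³ = -15160921875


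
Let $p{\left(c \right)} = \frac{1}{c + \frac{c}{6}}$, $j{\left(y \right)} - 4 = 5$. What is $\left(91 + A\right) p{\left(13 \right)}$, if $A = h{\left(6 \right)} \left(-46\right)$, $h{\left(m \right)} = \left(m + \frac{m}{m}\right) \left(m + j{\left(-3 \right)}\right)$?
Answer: $- \frac{4062}{13} \approx -312.46$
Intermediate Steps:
$j{\left(y \right)} = 9$ ($j{\left(y \right)} = 4 + 5 = 9$)
$h{\left(m \right)} = \left(1 + m\right) \left(9 + m\right)$ ($h{\left(m \right)} = \left(m + \frac{m}{m}\right) \left(m + 9\right) = \left(m + 1\right) \left(9 + m\right) = \left(1 + m\right) \left(9 + m\right)$)
$p{\left(c \right)} = \frac{6}{7 c}$ ($p{\left(c \right)} = \frac{1}{c + c \frac{1}{6}} = \frac{1}{c + \frac{c}{6}} = \frac{1}{\frac{7}{6} c} = \frac{6}{7 c}$)
$A = -4830$ ($A = \left(9 + 6^{2} + 10 \cdot 6\right) \left(-46\right) = \left(9 + 36 + 60\right) \left(-46\right) = 105 \left(-46\right) = -4830$)
$\left(91 + A\right) p{\left(13 \right)} = \left(91 - 4830\right) \frac{6}{7 \cdot 13} = - 4739 \cdot \frac{6}{7} \cdot \frac{1}{13} = \left(-4739\right) \frac{6}{91} = - \frac{4062}{13}$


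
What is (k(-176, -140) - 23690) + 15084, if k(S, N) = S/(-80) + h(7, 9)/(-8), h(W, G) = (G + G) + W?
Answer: -344277/40 ≈ -8606.9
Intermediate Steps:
h(W, G) = W + 2*G (h(W, G) = 2*G + W = W + 2*G)
k(S, N) = -25/8 - S/80 (k(S, N) = S/(-80) + (7 + 2*9)/(-8) = S*(-1/80) + (7 + 18)*(-⅛) = -S/80 + 25*(-⅛) = -S/80 - 25/8 = -25/8 - S/80)
(k(-176, -140) - 23690) + 15084 = ((-25/8 - 1/80*(-176)) - 23690) + 15084 = ((-25/8 + 11/5) - 23690) + 15084 = (-37/40 - 23690) + 15084 = -947637/40 + 15084 = -344277/40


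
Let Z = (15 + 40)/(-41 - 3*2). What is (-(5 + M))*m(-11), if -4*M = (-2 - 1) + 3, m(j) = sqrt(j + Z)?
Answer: -10*I*sqrt(6721)/47 ≈ -17.443*I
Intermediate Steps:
Z = -55/47 (Z = 55/(-41 - 6) = 55/(-47) = 55*(-1/47) = -55/47 ≈ -1.1702)
m(j) = sqrt(-55/47 + j) (m(j) = sqrt(j - 55/47) = sqrt(-55/47 + j))
M = 0 (M = -((-2 - 1) + 3)/4 = -(-3 + 3)/4 = -1/4*0 = 0)
(-(5 + M))*m(-11) = (-(5 + 0))*(sqrt(-2585 + 2209*(-11))/47) = (-1*5)*(sqrt(-2585 - 24299)/47) = -5*sqrt(-26884)/47 = -5*2*I*sqrt(6721)/47 = -10*I*sqrt(6721)/47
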